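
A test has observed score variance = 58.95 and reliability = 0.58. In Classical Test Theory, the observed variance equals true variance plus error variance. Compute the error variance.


var_true = rxx * var_obs = 0.58 * 58.95 = 34.191
var_error = var_obs - var_true
var_error = 58.95 - 34.191
var_error = 24.759

24.759


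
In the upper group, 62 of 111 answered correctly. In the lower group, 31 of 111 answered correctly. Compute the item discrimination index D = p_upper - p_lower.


p_upper = 62/111 = 0.5586
p_lower = 31/111 = 0.2793
D = 0.5586 - 0.2793 = 0.2793

0.2793


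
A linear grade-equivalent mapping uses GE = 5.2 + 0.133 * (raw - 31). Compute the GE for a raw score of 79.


raw - median = 79 - 31 = 48
slope * diff = 0.133 * 48 = 6.384
GE = 5.2 + 6.384
GE = 11.584

11.584


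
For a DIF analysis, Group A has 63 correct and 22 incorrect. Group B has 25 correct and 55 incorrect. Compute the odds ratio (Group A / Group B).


Odds_A = 63/22 = 2.8636
Odds_B = 25/55 = 0.4545
OR = Odds_A / Odds_B = 2.8636 / 0.4545
Exactly, OR = (63 * 55) / (22 * 25) = 3465 / 550
OR = 6.3

6.3


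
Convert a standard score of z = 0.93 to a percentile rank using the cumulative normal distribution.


CDF(z) = 0.5 * (1 + erf(z/sqrt(2)))
erf(0.6576) = 0.6476
CDF = 0.8238
Percentile rank = 0.8238 * 100 = 82.38

82.38


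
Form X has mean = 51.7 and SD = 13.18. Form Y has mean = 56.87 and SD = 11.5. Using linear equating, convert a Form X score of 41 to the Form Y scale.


slope = SD_Y / SD_X = 11.5 / 13.18 ~ 0.8725
intercept = mean_Y - slope * mean_X = 56.87 - (11.5 / 13.18) * 51.7 ~ 11.76
Y = slope * X + intercept. To avoid rounding drift from the rounded slope/intercept, evaluate the equivalent form Y = mean_Y + SD_Y * (X - mean_X) / SD_X at full precision:
Y = 56.87 + 11.5 * (41 - 51.7) / 13.18
Y = 56.87 - 11.5 * 10.7 / 13.18
Y = 56.87 - 123.05 / 13.18
Y = 56.87 - 9.3361
Y = 47.5339

47.5339


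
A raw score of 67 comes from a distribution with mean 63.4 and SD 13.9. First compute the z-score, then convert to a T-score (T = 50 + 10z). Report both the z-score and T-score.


z = (X - mean) / SD = (67 - 63.4) / 13.9
z = 3.6 / 13.9
z = 0.259
T-score = T = 50 + 10z
Carry z at full precision (z = 3.6 / 13.9) into the conversion:
T-score = 50 + 10 * (3.6 / 13.9) = 50 + 36 / 13.9
T-score = 50 + 2.5899
T-score = 52.5899

52.5899


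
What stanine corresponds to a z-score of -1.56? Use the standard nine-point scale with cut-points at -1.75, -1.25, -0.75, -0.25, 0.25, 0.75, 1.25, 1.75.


Stanine boundaries: [-1.75, -1.25, -0.75, -0.25, 0.25, 0.75, 1.25, 1.75]
z = -1.56
Check each boundary:
  z >= -1.75 -> could be stanine 2
  z < -1.25
  z < -0.75
  z < -0.25
  z < 0.25
  z < 0.75
  z < 1.25
  z < 1.75
Highest qualifying boundary gives stanine = 2

2


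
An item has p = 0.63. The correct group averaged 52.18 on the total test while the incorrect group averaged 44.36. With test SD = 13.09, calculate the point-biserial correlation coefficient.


q = 1 - p = 0.37
rpb = ((M1 - M0) / SD) * sqrt(p * q)
rpb = ((52.18 - 44.36) / 13.09) * sqrt(0.63 * 0.37)
rpb = 0.2884

0.2884


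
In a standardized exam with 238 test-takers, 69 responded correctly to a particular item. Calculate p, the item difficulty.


Item difficulty p = number correct / total examinees
p = 69 / 238
p = 0.2899

0.2899


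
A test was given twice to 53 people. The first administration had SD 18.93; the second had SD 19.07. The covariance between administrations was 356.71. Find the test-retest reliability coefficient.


r = cov(X,Y) / (SD_X * SD_Y)
r = 356.71 / (18.93 * 19.07)
r = 356.71 / 360.9951
r = 0.9881

0.9881


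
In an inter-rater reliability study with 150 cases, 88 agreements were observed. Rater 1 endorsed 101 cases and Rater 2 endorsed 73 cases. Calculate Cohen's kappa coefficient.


P_o = 88/150 = 0.586667
P_e = (101*73 + 49*77) / 22500 = 0.495378
kappa = (P_o - P_e) / (1 - P_e)
kappa = (0.586667 - 0.495378) / (1 - 0.495378)
kappa = 0.1809

0.1809


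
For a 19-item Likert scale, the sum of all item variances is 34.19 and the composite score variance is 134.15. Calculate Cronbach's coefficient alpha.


alpha = (k/(k-1)) * (1 - sum(si^2)/s_total^2)
= (19/18) * (1 - 34.19/134.15)
alpha = 0.7865

0.7865


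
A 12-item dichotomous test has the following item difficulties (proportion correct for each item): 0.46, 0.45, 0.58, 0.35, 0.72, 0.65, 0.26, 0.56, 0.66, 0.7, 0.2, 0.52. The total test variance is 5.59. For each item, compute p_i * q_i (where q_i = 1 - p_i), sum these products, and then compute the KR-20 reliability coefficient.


For each item, compute p_i * q_i:
  Item 1: 0.46 * 0.54 = 0.2484
  Item 2: 0.45 * 0.55 = 0.2475
  Item 3: 0.58 * 0.42 = 0.2436
  Item 4: 0.35 * 0.65 = 0.2275
  Item 5: 0.72 * 0.28 = 0.2016
  Item 6: 0.65 * 0.35 = 0.2275
  Item 7: 0.26 * 0.74 = 0.1924
  Item 8: 0.56 * 0.44 = 0.2464
  Item 9: 0.66 * 0.34 = 0.2244
  Item 10: 0.7 * 0.3 = 0.21
  Item 11: 0.2 * 0.8 = 0.16
  Item 12: 0.52 * 0.48 = 0.2496
Sum(p_i * q_i) = 0.2484 + 0.2475 + 0.2436 + 0.2275 + 0.2016 + 0.2275 + 0.1924 + 0.2464 + 0.2244 + 0.21 + 0.16 + 0.2496 = 2.6789
KR-20 = (k/(k-1)) * (1 - Sum(p_i*q_i) / Var_total)
= (12/11) * (1 - 2.6789/5.59)
= 1.0909 * 0.5208
KR-20 = 0.5681

0.5681


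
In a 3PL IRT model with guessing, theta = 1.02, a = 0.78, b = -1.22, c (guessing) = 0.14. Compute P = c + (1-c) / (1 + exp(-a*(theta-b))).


logit = 0.78*(1.02 - -1.22) = 1.7472
P* = 1/(1 + exp(-1.7472)) = 0.8516
P = 0.14 + (1 - 0.14) * 0.8516
P = 0.8724

0.8724


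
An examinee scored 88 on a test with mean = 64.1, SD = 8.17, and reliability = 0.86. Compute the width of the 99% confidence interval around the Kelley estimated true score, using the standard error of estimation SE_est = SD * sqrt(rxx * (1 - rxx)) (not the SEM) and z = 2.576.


True score estimate = 0.86*88 + 0.14*64.1 = 84.654
SE_est = SD * sqrt(rxx * (1 - rxx)) = 8.17 * sqrt(0.86 * 0.14) = 8.17 * sqrt(0.1204) = 2.834884
CI = T_est +/- z * SE_est, so width = 2 * z * SE_est = 2 * 2.576 * 2.834884
Width = 14.6053

14.6053


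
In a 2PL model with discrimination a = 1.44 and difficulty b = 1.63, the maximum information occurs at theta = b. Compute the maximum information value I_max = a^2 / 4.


For 2PL, max info at theta = b = 1.63
I_max = a^2 / 4 = 1.44^2 / 4
= 2.0736 / 4
I_max = 0.5184

0.5184


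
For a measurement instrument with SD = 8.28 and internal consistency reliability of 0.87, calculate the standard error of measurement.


SEM = SD * sqrt(1 - rxx)
SEM = 8.28 * sqrt(1 - 0.87)
SEM = 8.28 * sqrt(0.13) = 8.28 * 0.360555
SEM = 2.9854

2.9854


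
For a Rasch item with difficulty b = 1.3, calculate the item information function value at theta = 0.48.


P = 1/(1+exp(-(0.48-1.3))) = 0.3058
I = P*(1-P) = 0.3058 * 0.6942
I = 0.2123

0.2123


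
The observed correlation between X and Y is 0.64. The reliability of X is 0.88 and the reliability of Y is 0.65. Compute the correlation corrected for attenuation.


r_corrected = rxy / sqrt(rxx * ryy)
= 0.64 / sqrt(0.88 * 0.65)
= 0.64 / sqrt(0.572)
= 0.64 / 0.756307
r_corrected = 0.8462

0.8462


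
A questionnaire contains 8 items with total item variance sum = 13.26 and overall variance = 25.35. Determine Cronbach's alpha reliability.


alpha = (k/(k-1)) * (1 - sum(si^2)/s_total^2)
= (8/7) * (1 - 13.26/25.35)
alpha = 0.5451

0.5451


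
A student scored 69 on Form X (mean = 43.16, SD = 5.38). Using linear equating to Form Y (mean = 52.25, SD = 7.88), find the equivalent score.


slope = SD_Y / SD_X = 7.88 / 5.38 ~ 1.4647
intercept = mean_Y - slope * mean_X = 52.25 - (7.88 / 5.38) * 43.16 ~ -10.9658
Y = slope * X + intercept. To avoid rounding drift from the rounded slope/intercept, evaluate the equivalent form Y = mean_Y + SD_Y * (X - mean_X) / SD_X at full precision:
Y = 52.25 + 7.88 * (69 - 43.16) / 5.38
Y = 52.25 + 7.88 * 25.84 / 5.38
Y = 52.25 + 203.6192 / 5.38
Y = 52.25 + 37.8474
Y = 90.0974

90.0974


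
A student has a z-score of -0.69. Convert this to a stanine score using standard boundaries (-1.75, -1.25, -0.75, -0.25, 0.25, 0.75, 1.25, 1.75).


Stanine boundaries: [-1.75, -1.25, -0.75, -0.25, 0.25, 0.75, 1.25, 1.75]
z = -0.69
Check each boundary:
  z >= -1.75 -> could be stanine 2
  z >= -1.25 -> could be stanine 3
  z >= -0.75 -> could be stanine 4
  z < -0.25
  z < 0.25
  z < 0.75
  z < 1.25
  z < 1.75
Highest qualifying boundary gives stanine = 4

4


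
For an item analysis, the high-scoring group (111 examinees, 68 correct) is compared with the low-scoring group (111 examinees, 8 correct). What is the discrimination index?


p_upper = 68/111 = 0.6126
p_lower = 8/111 = 0.0721
D = 0.6126 - 0.0721 = 0.5405

0.5405


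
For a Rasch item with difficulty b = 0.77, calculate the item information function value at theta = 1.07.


P = 1/(1+exp(-(1.07-0.77))) = 0.5744
I = P*(1-P) = 0.5744 * 0.4256
I = 0.2445

0.2445


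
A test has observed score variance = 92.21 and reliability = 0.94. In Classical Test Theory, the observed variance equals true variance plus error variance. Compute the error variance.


var_true = rxx * var_obs = 0.94 * 92.21 = 86.6774
var_error = var_obs - var_true
var_error = 92.21 - 86.6774
var_error = 5.5326

5.5326


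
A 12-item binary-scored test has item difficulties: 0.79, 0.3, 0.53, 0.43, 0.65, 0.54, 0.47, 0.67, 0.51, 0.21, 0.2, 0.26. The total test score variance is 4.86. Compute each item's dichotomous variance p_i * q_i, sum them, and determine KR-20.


For each item, compute p_i * q_i:
  Item 1: 0.79 * 0.21 = 0.1659
  Item 2: 0.3 * 0.7 = 0.21
  Item 3: 0.53 * 0.47 = 0.2491
  Item 4: 0.43 * 0.57 = 0.2451
  Item 5: 0.65 * 0.35 = 0.2275
  Item 6: 0.54 * 0.46 = 0.2484
  Item 7: 0.47 * 0.53 = 0.2491
  Item 8: 0.67 * 0.33 = 0.2211
  Item 9: 0.51 * 0.49 = 0.2499
  Item 10: 0.21 * 0.79 = 0.1659
  Item 11: 0.2 * 0.8 = 0.16
  Item 12: 0.26 * 0.74 = 0.1924
Sum(p_i * q_i) = 0.1659 + 0.21 + 0.2491 + 0.2451 + 0.2275 + 0.2484 + 0.2491 + 0.2211 + 0.2499 + 0.1659 + 0.16 + 0.1924 = 2.5844
KR-20 = (k/(k-1)) * (1 - Sum(p_i*q_i) / Var_total)
= (12/11) * (1 - 2.5844/4.86)
= 1.0909 * 0.4682
KR-20 = 0.5108

0.5108


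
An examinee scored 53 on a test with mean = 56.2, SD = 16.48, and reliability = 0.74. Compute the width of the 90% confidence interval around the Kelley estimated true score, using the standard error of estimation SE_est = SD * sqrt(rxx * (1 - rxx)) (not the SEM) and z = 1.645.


True score estimate = 0.74*53 + 0.26*56.2 = 53.832
SE_est = SD * sqrt(rxx * (1 - rxx)) = 16.48 * sqrt(0.74 * 0.26) = 16.48 * sqrt(0.1924) = 7.228692
CI = T_est +/- z * SE_est, so width = 2 * z * SE_est = 2 * 1.645 * 7.228692
Width = 23.7824

23.7824


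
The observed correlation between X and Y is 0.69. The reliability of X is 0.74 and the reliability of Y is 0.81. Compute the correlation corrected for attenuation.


r_corrected = rxy / sqrt(rxx * ryy)
= 0.69 / sqrt(0.74 * 0.81)
= 0.69 / sqrt(0.5994)
= 0.69 / 0.774209
r_corrected = 0.8912

0.8912


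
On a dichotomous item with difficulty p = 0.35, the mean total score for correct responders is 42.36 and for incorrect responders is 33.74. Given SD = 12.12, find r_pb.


q = 1 - p = 0.65
rpb = ((M1 - M0) / SD) * sqrt(p * q)
rpb = ((42.36 - 33.74) / 12.12) * sqrt(0.35 * 0.65)
rpb = 0.3392

0.3392


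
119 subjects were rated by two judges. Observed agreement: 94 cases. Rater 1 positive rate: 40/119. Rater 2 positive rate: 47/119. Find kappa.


P_o = 94/119 = 0.789916
P_e = (40*47 + 79*72) / 14161 = 0.534426
kappa = (P_o - P_e) / (1 - P_e)
kappa = (0.789916 - 0.534426) / (1 - 0.534426)
kappa = 0.5488

0.5488


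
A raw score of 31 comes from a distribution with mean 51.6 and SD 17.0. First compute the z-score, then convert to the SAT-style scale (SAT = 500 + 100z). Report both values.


z = (X - mean) / SD = (31 - 51.6) / 17.0
z = -20.6 / 17.0
z = -1.2118
SAT-scale = SAT = 500 + 100z
Carry z at full precision (z = -20.6 / 17.0) into the conversion:
SAT-scale = 500 + 100 * (-20.6 / 17.0) = 500 + -2060 / 17.0
SAT-scale = 500 + -121.1765
SAT-scale = 378.8235

378.8235


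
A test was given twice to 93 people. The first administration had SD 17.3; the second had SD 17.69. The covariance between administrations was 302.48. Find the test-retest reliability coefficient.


r = cov(X,Y) / (SD_X * SD_Y)
r = 302.48 / (17.3 * 17.69)
r = 302.48 / 306.037
r = 0.9884

0.9884


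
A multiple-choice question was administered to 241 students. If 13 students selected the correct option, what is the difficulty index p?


Item difficulty p = number correct / total examinees
p = 13 / 241
p = 0.0539

0.0539


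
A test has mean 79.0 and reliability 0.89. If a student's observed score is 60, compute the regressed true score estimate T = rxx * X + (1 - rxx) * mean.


T_est = rxx * X + (1 - rxx) * mean
T_est = 0.89 * 60 + 0.11 * 79.0
T_est = 53.4 + 8.69
T_est = 62.09

62.09


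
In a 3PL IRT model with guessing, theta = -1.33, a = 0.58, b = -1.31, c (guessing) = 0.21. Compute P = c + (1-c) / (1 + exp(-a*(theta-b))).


logit = 0.58*(-1.33 - -1.31) = -0.0116
P* = 1/(1 + exp(--0.0116)) = 0.4971
P = 0.21 + (1 - 0.21) * 0.4971
P = 0.6027

0.6027


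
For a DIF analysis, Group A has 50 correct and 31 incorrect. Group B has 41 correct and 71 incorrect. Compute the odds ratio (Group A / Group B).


Odds_A = 50/31 = 1.6129
Odds_B = 41/71 = 0.5775
OR = Odds_A / Odds_B = 1.6129 / 0.5775
Exactly, OR = (50 * 71) / (31 * 41) = 3550 / 1271
OR = 2.7931

2.7931


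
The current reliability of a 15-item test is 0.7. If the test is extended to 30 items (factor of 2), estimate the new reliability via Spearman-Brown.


r_new = (n * rxx) / (1 + (n-1) * rxx)
r_new = (2 * 0.7) / (1 + 1 * 0.7)
r_new = 1.4 / 1.7
r_new = 0.8235

0.8235


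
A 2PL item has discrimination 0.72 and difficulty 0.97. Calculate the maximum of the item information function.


For 2PL, max info at theta = b = 0.97
I_max = a^2 / 4 = 0.72^2 / 4
= 0.5184 / 4
I_max = 0.1296

0.1296


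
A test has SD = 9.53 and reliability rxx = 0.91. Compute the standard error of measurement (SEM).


SEM = SD * sqrt(1 - rxx)
SEM = 9.53 * sqrt(1 - 0.91)
SEM = 9.53 * sqrt(0.09) = 9.53 * 0.3
SEM = 2.859

2.859


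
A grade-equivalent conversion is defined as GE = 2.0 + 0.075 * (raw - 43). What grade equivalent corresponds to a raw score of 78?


raw - median = 78 - 43 = 35
slope * diff = 0.075 * 35 = 2.625
GE = 2.0 + 2.625
GE = 4.625

4.625


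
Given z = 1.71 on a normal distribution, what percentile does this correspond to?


CDF(z) = 0.5 * (1 + erf(z/sqrt(2)))
erf(1.2092) = 0.9127
CDF = 0.9564
Percentile rank = 0.9564 * 100 = 95.64

95.64


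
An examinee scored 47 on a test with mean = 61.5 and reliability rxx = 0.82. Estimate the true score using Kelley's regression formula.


T_est = rxx * X + (1 - rxx) * mean
T_est = 0.82 * 47 + 0.18 * 61.5
T_est = 38.54 + 11.07
T_est = 49.61

49.61


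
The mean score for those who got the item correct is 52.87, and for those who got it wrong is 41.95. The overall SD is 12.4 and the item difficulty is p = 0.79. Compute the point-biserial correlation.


q = 1 - p = 0.21
rpb = ((M1 - M0) / SD) * sqrt(p * q)
rpb = ((52.87 - 41.95) / 12.4) * sqrt(0.79 * 0.21)
rpb = 0.3587

0.3587


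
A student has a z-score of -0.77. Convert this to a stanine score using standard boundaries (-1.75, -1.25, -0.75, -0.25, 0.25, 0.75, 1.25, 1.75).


Stanine boundaries: [-1.75, -1.25, -0.75, -0.25, 0.25, 0.75, 1.25, 1.75]
z = -0.77
Check each boundary:
  z >= -1.75 -> could be stanine 2
  z >= -1.25 -> could be stanine 3
  z < -0.75
  z < -0.25
  z < 0.25
  z < 0.75
  z < 1.25
  z < 1.75
Highest qualifying boundary gives stanine = 3

3


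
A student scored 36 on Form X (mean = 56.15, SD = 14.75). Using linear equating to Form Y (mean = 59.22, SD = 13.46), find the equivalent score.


slope = SD_Y / SD_X = 13.46 / 14.75 ~ 0.9125
intercept = mean_Y - slope * mean_X = 59.22 - (13.46 / 14.75) * 56.15 ~ 7.9807
Y = slope * X + intercept. To avoid rounding drift from the rounded slope/intercept, evaluate the equivalent form Y = mean_Y + SD_Y * (X - mean_X) / SD_X at full precision:
Y = 59.22 + 13.46 * (36 - 56.15) / 14.75
Y = 59.22 - 13.46 * 20.15 / 14.75
Y = 59.22 - 271.219 / 14.75
Y = 59.22 - 18.3877
Y = 40.8323

40.8323


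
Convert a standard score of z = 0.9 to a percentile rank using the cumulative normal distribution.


CDF(z) = 0.5 * (1 + erf(z/sqrt(2)))
erf(0.6364) = 0.6319
CDF = 0.8159
Percentile rank = 0.8159 * 100 = 81.59

81.59


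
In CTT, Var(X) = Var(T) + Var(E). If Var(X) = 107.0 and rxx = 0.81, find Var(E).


var_true = rxx * var_obs = 0.81 * 107.0 = 86.67
var_error = var_obs - var_true
var_error = 107.0 - 86.67
var_error = 20.33

20.33


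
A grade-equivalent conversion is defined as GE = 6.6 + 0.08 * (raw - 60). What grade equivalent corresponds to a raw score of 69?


raw - median = 69 - 60 = 9
slope * diff = 0.08 * 9 = 0.72
GE = 6.6 + 0.72
GE = 7.32

7.32


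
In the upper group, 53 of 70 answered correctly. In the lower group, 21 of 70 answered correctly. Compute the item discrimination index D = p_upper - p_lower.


p_upper = 53/70 = 0.7571
p_lower = 21/70 = 0.3
D = 0.7571 - 0.3 = 0.4571

0.4571


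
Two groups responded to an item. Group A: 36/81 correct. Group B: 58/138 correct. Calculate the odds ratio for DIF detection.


Odds_A = 36/45 = 0.8
Odds_B = 58/80 = 0.725
OR = Odds_A / Odds_B = 0.8 / 0.725
Exactly, OR = (36 * 80) / (45 * 58) = 2880 / 2610
OR = 1.1034

1.1034


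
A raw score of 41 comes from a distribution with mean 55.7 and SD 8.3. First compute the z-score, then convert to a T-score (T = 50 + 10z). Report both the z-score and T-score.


z = (X - mean) / SD = (41 - 55.7) / 8.3
z = -14.7 / 8.3
z = -1.7711
T-score = T = 50 + 10z
Carry z at full precision (z = -14.7 / 8.3) into the conversion:
T-score = 50 + 10 * (-14.7 / 8.3) = 50 + -147 / 8.3
T-score = 50 + -17.7108
T-score = 32.2892

32.2892


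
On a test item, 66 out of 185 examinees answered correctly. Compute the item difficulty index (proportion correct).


Item difficulty p = number correct / total examinees
p = 66 / 185
p = 0.3568

0.3568


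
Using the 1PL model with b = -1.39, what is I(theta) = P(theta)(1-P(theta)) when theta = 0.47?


P = 1/(1+exp(-(0.47--1.39))) = 0.8653
I = P*(1-P) = 0.8653 * 0.1347
I = 0.1166

0.1166


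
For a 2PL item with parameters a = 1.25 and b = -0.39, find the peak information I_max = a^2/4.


For 2PL, max info at theta = b = -0.39
I_max = a^2 / 4 = 1.25^2 / 4
= 1.5625 / 4
I_max = 0.3906

0.3906


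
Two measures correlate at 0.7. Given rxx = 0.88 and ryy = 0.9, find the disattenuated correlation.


r_corrected = rxy / sqrt(rxx * ryy)
= 0.7 / sqrt(0.88 * 0.9)
= 0.7 / sqrt(0.792)
= 0.7 / 0.889944
r_corrected = 0.7866

0.7866


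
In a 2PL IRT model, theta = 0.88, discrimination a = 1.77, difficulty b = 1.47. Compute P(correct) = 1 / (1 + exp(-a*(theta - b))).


a*(theta - b) = 1.77 * (0.88 - 1.47) = -1.0443
exp(--1.0443) = 2.8414
P = 1 / (1 + 2.8414)
P = 0.2603

0.2603


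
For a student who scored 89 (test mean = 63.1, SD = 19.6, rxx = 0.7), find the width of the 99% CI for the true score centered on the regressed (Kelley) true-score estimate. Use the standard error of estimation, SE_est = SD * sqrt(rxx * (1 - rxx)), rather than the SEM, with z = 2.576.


True score estimate = 0.7*89 + 0.3*63.1 = 81.23
SE_est = SD * sqrt(rxx * (1 - rxx)) = 19.6 * sqrt(0.7 * 0.3) = 19.6 * sqrt(0.21) = 8.981848
CI = T_est +/- z * SE_est, so width = 2 * z * SE_est = 2 * 2.576 * 8.981848
Width = 46.2745

46.2745


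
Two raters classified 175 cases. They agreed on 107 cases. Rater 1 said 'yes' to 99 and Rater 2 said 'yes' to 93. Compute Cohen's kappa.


P_o = 107/175 = 0.611429
P_e = (99*93 + 76*82) / 30625 = 0.504131
kappa = (P_o - P_e) / (1 - P_e)
kappa = (0.611429 - 0.504131) / (1 - 0.504131)
kappa = 0.2164

0.2164


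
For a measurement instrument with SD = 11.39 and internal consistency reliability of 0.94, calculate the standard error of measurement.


SEM = SD * sqrt(1 - rxx)
SEM = 11.39 * sqrt(1 - 0.94)
SEM = 11.39 * sqrt(0.06) = 11.39 * 0.244949
SEM = 2.79

2.79


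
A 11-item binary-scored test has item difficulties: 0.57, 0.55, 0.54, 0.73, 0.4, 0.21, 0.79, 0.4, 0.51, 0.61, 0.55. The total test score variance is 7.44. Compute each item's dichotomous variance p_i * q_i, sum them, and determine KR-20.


For each item, compute p_i * q_i:
  Item 1: 0.57 * 0.43 = 0.2451
  Item 2: 0.55 * 0.45 = 0.2475
  Item 3: 0.54 * 0.46 = 0.2484
  Item 4: 0.73 * 0.27 = 0.1971
  Item 5: 0.4 * 0.6 = 0.24
  Item 6: 0.21 * 0.79 = 0.1659
  Item 7: 0.79 * 0.21 = 0.1659
  Item 8: 0.4 * 0.6 = 0.24
  Item 9: 0.51 * 0.49 = 0.2499
  Item 10: 0.61 * 0.39 = 0.2379
  Item 11: 0.55 * 0.45 = 0.2475
Sum(p_i * q_i) = 0.2451 + 0.2475 + 0.2484 + 0.1971 + 0.24 + 0.1659 + 0.1659 + 0.24 + 0.2499 + 0.2379 + 0.2475 = 2.4852
KR-20 = (k/(k-1)) * (1 - Sum(p_i*q_i) / Var_total)
= (11/10) * (1 - 2.4852/7.44)
= 1.1 * 0.666
KR-20 = 0.7326

0.7326


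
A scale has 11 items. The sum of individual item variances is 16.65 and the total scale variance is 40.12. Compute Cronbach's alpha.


alpha = (k/(k-1)) * (1 - sum(si^2)/s_total^2)
= (11/10) * (1 - 16.65/40.12)
alpha = 0.6435

0.6435


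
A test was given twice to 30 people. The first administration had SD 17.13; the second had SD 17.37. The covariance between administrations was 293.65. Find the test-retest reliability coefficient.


r = cov(X,Y) / (SD_X * SD_Y)
r = 293.65 / (17.13 * 17.37)
r = 293.65 / 297.5481
r = 0.9869

0.9869


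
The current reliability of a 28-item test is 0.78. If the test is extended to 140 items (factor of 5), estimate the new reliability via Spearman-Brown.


r_new = (n * rxx) / (1 + (n-1) * rxx)
r_new = (5 * 0.78) / (1 + 4 * 0.78)
r_new = 3.9 / 4.12
r_new = 0.9466

0.9466


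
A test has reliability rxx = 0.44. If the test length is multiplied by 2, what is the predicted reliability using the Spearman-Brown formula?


r_new = (n * rxx) / (1 + (n-1) * rxx)
r_new = (2 * 0.44) / (1 + 1 * 0.44)
r_new = 0.88 / 1.44
r_new = 0.6111

0.6111


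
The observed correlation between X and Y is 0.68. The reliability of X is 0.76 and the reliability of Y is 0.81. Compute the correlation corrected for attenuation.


r_corrected = rxy / sqrt(rxx * ryy)
= 0.68 / sqrt(0.76 * 0.81)
= 0.68 / sqrt(0.6156)
= 0.68 / 0.784602
r_corrected = 0.8667

0.8667


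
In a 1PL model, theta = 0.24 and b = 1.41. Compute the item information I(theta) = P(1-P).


P = 1/(1+exp(-(0.24-1.41))) = 0.2369
I = P*(1-P) = 0.2369 * 0.7631
I = 0.1808

0.1808


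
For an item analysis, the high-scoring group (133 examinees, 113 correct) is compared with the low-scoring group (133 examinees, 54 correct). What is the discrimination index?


p_upper = 113/133 = 0.8496
p_lower = 54/133 = 0.406
D = 0.8496 - 0.406 = 0.4436

0.4436


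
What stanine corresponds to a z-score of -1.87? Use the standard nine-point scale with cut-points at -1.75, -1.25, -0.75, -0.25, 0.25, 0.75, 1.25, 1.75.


Stanine boundaries: [-1.75, -1.25, -0.75, -0.25, 0.25, 0.75, 1.25, 1.75]
z = -1.87
Check each boundary:
  z < -1.75
  z < -1.25
  z < -0.75
  z < -0.25
  z < 0.25
  z < 0.75
  z < 1.25
  z < 1.75
Highest qualifying boundary gives stanine = 1

1


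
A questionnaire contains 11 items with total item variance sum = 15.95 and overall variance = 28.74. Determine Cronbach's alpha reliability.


alpha = (k/(k-1)) * (1 - sum(si^2)/s_total^2)
= (11/10) * (1 - 15.95/28.74)
alpha = 0.4895

0.4895


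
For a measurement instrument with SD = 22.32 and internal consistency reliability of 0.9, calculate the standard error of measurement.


SEM = SD * sqrt(1 - rxx)
SEM = 22.32 * sqrt(1 - 0.9)
SEM = 22.32 * sqrt(0.1) = 22.32 * 0.316228
SEM = 7.0582

7.0582


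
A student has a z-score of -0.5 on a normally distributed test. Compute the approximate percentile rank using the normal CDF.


CDF(z) = 0.5 * (1 + erf(z/sqrt(2)))
erf(-0.3536) = -0.3829
CDF = 0.3085
Percentile rank = 0.3085 * 100 = 30.85

30.85


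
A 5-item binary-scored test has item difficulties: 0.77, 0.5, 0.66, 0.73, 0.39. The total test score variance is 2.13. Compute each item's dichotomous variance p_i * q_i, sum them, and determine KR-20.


For each item, compute p_i * q_i:
  Item 1: 0.77 * 0.23 = 0.1771
  Item 2: 0.5 * 0.5 = 0.25
  Item 3: 0.66 * 0.34 = 0.2244
  Item 4: 0.73 * 0.27 = 0.1971
  Item 5: 0.39 * 0.61 = 0.2379
Sum(p_i * q_i) = 0.1771 + 0.25 + 0.2244 + 0.1971 + 0.2379 = 1.0865
KR-20 = (k/(k-1)) * (1 - Sum(p_i*q_i) / Var_total)
= (5/4) * (1 - 1.0865/2.13)
= 1.25 * 0.4899
KR-20 = 0.6124

0.6124


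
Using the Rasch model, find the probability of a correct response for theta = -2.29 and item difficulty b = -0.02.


theta - b = -2.29 - -0.02 = -2.27
exp(-(theta - b)) = exp(2.27) = 9.6794
P = 1 / (1 + 9.6794)
P = 0.0936

0.0936


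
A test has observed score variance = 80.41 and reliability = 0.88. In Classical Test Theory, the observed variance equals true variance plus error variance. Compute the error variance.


var_true = rxx * var_obs = 0.88 * 80.41 = 70.7608
var_error = var_obs - var_true
var_error = 80.41 - 70.7608
var_error = 9.6492

9.6492


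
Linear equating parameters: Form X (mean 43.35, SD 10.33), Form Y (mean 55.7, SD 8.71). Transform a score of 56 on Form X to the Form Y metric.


slope = SD_Y / SD_X = 8.71 / 10.33 ~ 0.8432
intercept = mean_Y - slope * mean_X = 55.7 - (8.71 / 10.33) * 43.35 ~ 19.1484
Y = slope * X + intercept. To avoid rounding drift from the rounded slope/intercept, evaluate the equivalent form Y = mean_Y + SD_Y * (X - mean_X) / SD_X at full precision:
Y = 55.7 + 8.71 * (56 - 43.35) / 10.33
Y = 55.7 + 8.71 * 12.65 / 10.33
Y = 55.7 + 110.1815 / 10.33
Y = 55.7 + 10.6662
Y = 66.3662

66.3662


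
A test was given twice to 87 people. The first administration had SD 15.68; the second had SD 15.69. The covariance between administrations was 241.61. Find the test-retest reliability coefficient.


r = cov(X,Y) / (SD_X * SD_Y)
r = 241.61 / (15.68 * 15.69)
r = 241.61 / 246.0192
r = 0.9821

0.9821


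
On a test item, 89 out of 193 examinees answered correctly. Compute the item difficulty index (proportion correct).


Item difficulty p = number correct / total examinees
p = 89 / 193
p = 0.4611

0.4611


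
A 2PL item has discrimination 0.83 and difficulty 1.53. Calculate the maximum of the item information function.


For 2PL, max info at theta = b = 1.53
I_max = a^2 / 4 = 0.83^2 / 4
= 0.6889 / 4
I_max = 0.1722

0.1722


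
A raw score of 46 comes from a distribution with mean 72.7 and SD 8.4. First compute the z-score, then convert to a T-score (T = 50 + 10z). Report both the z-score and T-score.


z = (X - mean) / SD = (46 - 72.7) / 8.4
z = -26.7 / 8.4
z = -3.1786
T-score = T = 50 + 10z
Carry z at full precision (z = -26.7 / 8.4) into the conversion:
T-score = 50 + 10 * (-26.7 / 8.4) = 50 + -267 / 8.4
T-score = 50 + -31.7857
T-score = 18.2143

18.2143


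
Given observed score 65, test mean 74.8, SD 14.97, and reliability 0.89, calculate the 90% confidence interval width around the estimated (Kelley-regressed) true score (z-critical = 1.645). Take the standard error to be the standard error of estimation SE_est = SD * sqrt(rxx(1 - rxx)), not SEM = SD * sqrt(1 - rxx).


True score estimate = 0.89*65 + 0.11*74.8 = 66.078
SE_est = SD * sqrt(rxx * (1 - rxx)) = 14.97 * sqrt(0.89 * 0.11) = 14.97 * sqrt(0.0979) = 4.68396
CI = T_est +/- z * SE_est, so width = 2 * z * SE_est = 2 * 1.645 * 4.68396
Width = 15.4102

15.4102


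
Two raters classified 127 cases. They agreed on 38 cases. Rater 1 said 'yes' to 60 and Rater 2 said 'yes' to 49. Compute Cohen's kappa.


P_o = 38/127 = 0.299213
P_e = (60*49 + 67*78) / 16129 = 0.506293
kappa = (P_o - P_e) / (1 - P_e)
kappa = (0.299213 - 0.506293) / (1 - 0.506293)
kappa = -0.4194

-0.4194


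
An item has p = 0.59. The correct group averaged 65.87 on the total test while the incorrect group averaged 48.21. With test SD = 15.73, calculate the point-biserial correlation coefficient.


q = 1 - p = 0.41
rpb = ((M1 - M0) / SD) * sqrt(p * q)
rpb = ((65.87 - 48.21) / 15.73) * sqrt(0.59 * 0.41)
rpb = 0.5522

0.5522


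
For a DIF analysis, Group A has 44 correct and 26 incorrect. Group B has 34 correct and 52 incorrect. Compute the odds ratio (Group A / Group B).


Odds_A = 44/26 = 1.6923
Odds_B = 34/52 = 0.6538
OR = Odds_A / Odds_B = 1.6923 / 0.6538
Exactly, OR = (44 * 52) / (26 * 34) = 2288 / 884
OR = 2.5882

2.5882


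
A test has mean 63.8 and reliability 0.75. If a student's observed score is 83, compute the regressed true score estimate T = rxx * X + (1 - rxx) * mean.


T_est = rxx * X + (1 - rxx) * mean
T_est = 0.75 * 83 + 0.25 * 63.8
T_est = 62.25 + 15.95
T_est = 78.2

78.2


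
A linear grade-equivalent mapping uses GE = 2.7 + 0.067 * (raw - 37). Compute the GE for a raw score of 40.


raw - median = 40 - 37 = 3
slope * diff = 0.067 * 3 = 0.201
GE = 2.7 + 0.201
GE = 2.901

2.901


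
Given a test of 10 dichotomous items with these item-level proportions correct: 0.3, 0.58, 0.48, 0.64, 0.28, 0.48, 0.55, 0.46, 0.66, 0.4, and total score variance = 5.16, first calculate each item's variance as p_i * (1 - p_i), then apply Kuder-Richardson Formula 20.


For each item, compute p_i * q_i:
  Item 1: 0.3 * 0.7 = 0.21
  Item 2: 0.58 * 0.42 = 0.2436
  Item 3: 0.48 * 0.52 = 0.2496
  Item 4: 0.64 * 0.36 = 0.2304
  Item 5: 0.28 * 0.72 = 0.2016
  Item 6: 0.48 * 0.52 = 0.2496
  Item 7: 0.55 * 0.45 = 0.2475
  Item 8: 0.46 * 0.54 = 0.2484
  Item 9: 0.66 * 0.34 = 0.2244
  Item 10: 0.4 * 0.6 = 0.24
Sum(p_i * q_i) = 0.21 + 0.2436 + 0.2496 + 0.2304 + 0.2016 + 0.2496 + 0.2475 + 0.2484 + 0.2244 + 0.24 = 2.3451
KR-20 = (k/(k-1)) * (1 - Sum(p_i*q_i) / Var_total)
= (10/9) * (1 - 2.3451/5.16)
= 1.1111 * 0.5455
KR-20 = 0.6061

0.6061


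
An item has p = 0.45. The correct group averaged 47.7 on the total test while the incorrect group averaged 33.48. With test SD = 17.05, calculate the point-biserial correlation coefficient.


q = 1 - p = 0.55
rpb = ((M1 - M0) / SD) * sqrt(p * q)
rpb = ((47.7 - 33.48) / 17.05) * sqrt(0.45 * 0.55)
rpb = 0.4149

0.4149


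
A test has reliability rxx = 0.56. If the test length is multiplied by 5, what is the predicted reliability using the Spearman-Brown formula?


r_new = (n * rxx) / (1 + (n-1) * rxx)
r_new = (5 * 0.56) / (1 + 4 * 0.56)
r_new = 2.8 / 3.24
r_new = 0.8642

0.8642


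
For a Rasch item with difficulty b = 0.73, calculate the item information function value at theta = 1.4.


P = 1/(1+exp(-(1.4-0.73))) = 0.6615
I = P*(1-P) = 0.6615 * 0.3385
I = 0.2239

0.2239


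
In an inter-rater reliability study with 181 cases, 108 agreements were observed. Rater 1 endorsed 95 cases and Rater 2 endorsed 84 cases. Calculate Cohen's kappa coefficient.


P_o = 108/181 = 0.596685
P_e = (95*84 + 86*97) / 32761 = 0.498214
kappa = (P_o - P_e) / (1 - P_e)
kappa = (0.596685 - 0.498214) / (1 - 0.498214)
kappa = 0.1962

0.1962


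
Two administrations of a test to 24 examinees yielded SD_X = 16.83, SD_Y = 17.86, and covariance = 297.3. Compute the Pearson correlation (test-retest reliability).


r = cov(X,Y) / (SD_X * SD_Y)
r = 297.3 / (16.83 * 17.86)
r = 297.3 / 300.5838
r = 0.9891

0.9891


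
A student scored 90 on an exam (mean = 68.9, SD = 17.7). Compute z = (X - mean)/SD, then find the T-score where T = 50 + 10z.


z = (X - mean) / SD = (90 - 68.9) / 17.7
z = 21.1 / 17.7
z = 1.1921
T-score = T = 50 + 10z
Carry z at full precision (z = 21.1 / 17.7) into the conversion:
T-score = 50 + 10 * (21.1 / 17.7) = 50 + 211 / 17.7
T-score = 50 + 11.9209
T-score = 61.9209

61.9209


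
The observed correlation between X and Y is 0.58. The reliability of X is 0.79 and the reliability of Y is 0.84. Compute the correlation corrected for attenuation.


r_corrected = rxy / sqrt(rxx * ryy)
= 0.58 / sqrt(0.79 * 0.84)
= 0.58 / sqrt(0.6636)
= 0.58 / 0.814616
r_corrected = 0.712

0.712


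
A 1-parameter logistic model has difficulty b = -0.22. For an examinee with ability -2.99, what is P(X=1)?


theta - b = -2.99 - -0.22 = -2.77
exp(-(theta - b)) = exp(2.77) = 15.9586
P = 1 / (1 + 15.9586)
P = 0.059

0.059


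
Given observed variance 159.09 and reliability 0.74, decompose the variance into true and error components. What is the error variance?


var_true = rxx * var_obs = 0.74 * 159.09 = 117.7266
var_error = var_obs - var_true
var_error = 159.09 - 117.7266
var_error = 41.3634

41.3634


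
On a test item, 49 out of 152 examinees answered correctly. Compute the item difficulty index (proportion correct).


Item difficulty p = number correct / total examinees
p = 49 / 152
p = 0.3224

0.3224


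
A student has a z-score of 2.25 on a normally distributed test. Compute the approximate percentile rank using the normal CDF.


CDF(z) = 0.5 * (1 + erf(z/sqrt(2)))
erf(1.591) = 0.9756
CDF = 0.9878
Percentile rank = 0.9878 * 100 = 98.78

98.78


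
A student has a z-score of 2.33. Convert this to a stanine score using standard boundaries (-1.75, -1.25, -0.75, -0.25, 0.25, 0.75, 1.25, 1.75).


Stanine boundaries: [-1.75, -1.25, -0.75, -0.25, 0.25, 0.75, 1.25, 1.75]
z = 2.33
Check each boundary:
  z >= -1.75 -> could be stanine 2
  z >= -1.25 -> could be stanine 3
  z >= -0.75 -> could be stanine 4
  z >= -0.25 -> could be stanine 5
  z >= 0.25 -> could be stanine 6
  z >= 0.75 -> could be stanine 7
  z >= 1.25 -> could be stanine 8
  z >= 1.75 -> could be stanine 9
Highest qualifying boundary gives stanine = 9

9


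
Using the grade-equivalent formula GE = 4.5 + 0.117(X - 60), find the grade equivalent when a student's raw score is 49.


raw - median = 49 - 60 = -11
slope * diff = 0.117 * -11 = -1.287
GE = 4.5 + -1.287
GE = 3.213

3.213


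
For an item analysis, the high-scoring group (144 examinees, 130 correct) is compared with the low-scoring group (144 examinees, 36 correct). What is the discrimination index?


p_upper = 130/144 = 0.9028
p_lower = 36/144 = 0.25
D = 0.9028 - 0.25 = 0.6528

0.6528


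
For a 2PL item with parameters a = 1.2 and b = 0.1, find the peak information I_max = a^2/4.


For 2PL, max info at theta = b = 0.1
I_max = a^2 / 4 = 1.2^2 / 4
= 1.44 / 4
I_max = 0.36

0.36


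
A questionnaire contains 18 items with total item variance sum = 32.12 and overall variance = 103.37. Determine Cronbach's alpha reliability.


alpha = (k/(k-1)) * (1 - sum(si^2)/s_total^2)
= (18/17) * (1 - 32.12/103.37)
alpha = 0.7298

0.7298


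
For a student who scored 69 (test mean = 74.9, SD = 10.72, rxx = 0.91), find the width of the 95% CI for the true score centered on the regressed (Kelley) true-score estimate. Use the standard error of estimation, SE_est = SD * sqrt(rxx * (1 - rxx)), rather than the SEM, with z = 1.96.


True score estimate = 0.91*69 + 0.09*74.9 = 69.531
SE_est = SD * sqrt(rxx * (1 - rxx)) = 10.72 * sqrt(0.91 * 0.09) = 10.72 * sqrt(0.0819) = 3.067868
CI = T_est +/- z * SE_est, so width = 2 * z * SE_est = 2 * 1.96 * 3.067868
Width = 12.026

12.026


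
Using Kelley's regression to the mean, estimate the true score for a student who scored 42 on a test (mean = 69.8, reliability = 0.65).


T_est = rxx * X + (1 - rxx) * mean
T_est = 0.65 * 42 + 0.35 * 69.8
T_est = 27.3 + 24.43
T_est = 51.73

51.73


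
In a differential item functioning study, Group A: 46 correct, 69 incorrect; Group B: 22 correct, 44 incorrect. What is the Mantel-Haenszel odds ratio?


Odds_A = 46/69 = 0.6667
Odds_B = 22/44 = 0.5
OR = Odds_A / Odds_B = 0.6667 / 0.5
Exactly, OR = (46 * 44) / (69 * 22) = 2024 / 1518
OR = 1.3333

1.3333


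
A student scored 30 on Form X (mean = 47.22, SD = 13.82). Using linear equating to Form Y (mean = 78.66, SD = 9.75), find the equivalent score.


slope = SD_Y / SD_X = 9.75 / 13.82 ~ 0.7055
intercept = mean_Y - slope * mean_X = 78.66 - (9.75 / 13.82) * 47.22 ~ 45.3463
Y = slope * X + intercept. To avoid rounding drift from the rounded slope/intercept, evaluate the equivalent form Y = mean_Y + SD_Y * (X - mean_X) / SD_X at full precision:
Y = 78.66 + 9.75 * (30 - 47.22) / 13.82
Y = 78.66 - 9.75 * 17.22 / 13.82
Y = 78.66 - 167.895 / 13.82
Y = 78.66 - 12.1487
Y = 66.5113

66.5113


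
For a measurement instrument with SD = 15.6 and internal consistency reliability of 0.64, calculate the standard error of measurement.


SEM = SD * sqrt(1 - rxx)
SEM = 15.6 * sqrt(1 - 0.64)
SEM = 15.6 * sqrt(0.36) = 15.6 * 0.6
SEM = 9.36

9.36


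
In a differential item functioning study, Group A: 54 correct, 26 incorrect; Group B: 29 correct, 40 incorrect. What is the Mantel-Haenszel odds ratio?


Odds_A = 54/26 = 2.0769
Odds_B = 29/40 = 0.725
OR = Odds_A / Odds_B = 2.0769 / 0.725
Exactly, OR = (54 * 40) / (26 * 29) = 2160 / 754
OR = 2.8647

2.8647


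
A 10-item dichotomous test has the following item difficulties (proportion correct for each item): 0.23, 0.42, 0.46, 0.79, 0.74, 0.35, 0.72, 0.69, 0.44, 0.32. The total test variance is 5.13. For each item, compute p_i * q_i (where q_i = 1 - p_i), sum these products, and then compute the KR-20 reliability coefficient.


For each item, compute p_i * q_i:
  Item 1: 0.23 * 0.77 = 0.1771
  Item 2: 0.42 * 0.58 = 0.2436
  Item 3: 0.46 * 0.54 = 0.2484
  Item 4: 0.79 * 0.21 = 0.1659
  Item 5: 0.74 * 0.26 = 0.1924
  Item 6: 0.35 * 0.65 = 0.2275
  Item 7: 0.72 * 0.28 = 0.2016
  Item 8: 0.69 * 0.31 = 0.2139
  Item 9: 0.44 * 0.56 = 0.2464
  Item 10: 0.32 * 0.68 = 0.2176
Sum(p_i * q_i) = 0.1771 + 0.2436 + 0.2484 + 0.1659 + 0.1924 + 0.2275 + 0.2016 + 0.2139 + 0.2464 + 0.2176 = 2.1344
KR-20 = (k/(k-1)) * (1 - Sum(p_i*q_i) / Var_total)
= (10/9) * (1 - 2.1344/5.13)
= 1.1111 * 0.5839
KR-20 = 0.6488

0.6488


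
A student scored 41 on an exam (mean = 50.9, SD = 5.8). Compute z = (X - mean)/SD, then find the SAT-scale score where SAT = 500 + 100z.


z = (X - mean) / SD = (41 - 50.9) / 5.8
z = -9.9 / 5.8
z = -1.7069
SAT-scale = SAT = 500 + 100z
Carry z at full precision (z = -9.9 / 5.8) into the conversion:
SAT-scale = 500 + 100 * (-9.9 / 5.8) = 500 + -990 / 5.8
SAT-scale = 500 + -170.6897
SAT-scale = 329.3103

329.3103


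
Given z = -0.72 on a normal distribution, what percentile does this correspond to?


CDF(z) = 0.5 * (1 + erf(z/sqrt(2)))
erf(-0.5091) = -0.5285
CDF = 0.2358
Percentile rank = 0.2358 * 100 = 23.58

23.58


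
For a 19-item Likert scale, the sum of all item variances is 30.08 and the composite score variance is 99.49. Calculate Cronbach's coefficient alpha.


alpha = (k/(k-1)) * (1 - sum(si^2)/s_total^2)
= (19/18) * (1 - 30.08/99.49)
alpha = 0.7364

0.7364


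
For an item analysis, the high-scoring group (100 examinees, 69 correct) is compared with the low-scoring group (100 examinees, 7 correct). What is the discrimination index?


p_upper = 69/100 = 0.69
p_lower = 7/100 = 0.07
D = 0.69 - 0.07 = 0.62

0.62


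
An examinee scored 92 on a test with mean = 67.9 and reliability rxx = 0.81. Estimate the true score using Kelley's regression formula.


T_est = rxx * X + (1 - rxx) * mean
T_est = 0.81 * 92 + 0.19 * 67.9
T_est = 74.52 + 12.901
T_est = 87.421

87.421


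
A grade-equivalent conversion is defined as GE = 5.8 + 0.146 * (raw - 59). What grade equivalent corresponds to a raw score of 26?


raw - median = 26 - 59 = -33
slope * diff = 0.146 * -33 = -4.818
GE = 5.8 + -4.818
GE = 0.982

0.982


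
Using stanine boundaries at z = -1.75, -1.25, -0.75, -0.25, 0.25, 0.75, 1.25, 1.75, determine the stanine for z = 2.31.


Stanine boundaries: [-1.75, -1.25, -0.75, -0.25, 0.25, 0.75, 1.25, 1.75]
z = 2.31
Check each boundary:
  z >= -1.75 -> could be stanine 2
  z >= -1.25 -> could be stanine 3
  z >= -0.75 -> could be stanine 4
  z >= -0.25 -> could be stanine 5
  z >= 0.25 -> could be stanine 6
  z >= 0.75 -> could be stanine 7
  z >= 1.25 -> could be stanine 8
  z >= 1.75 -> could be stanine 9
Highest qualifying boundary gives stanine = 9

9
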